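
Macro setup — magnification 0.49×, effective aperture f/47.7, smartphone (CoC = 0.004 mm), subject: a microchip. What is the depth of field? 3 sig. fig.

1.59 mm

At magnification m, DoF ≈ 2·N_eff·c/m² = 2 × 47.7 × 0.004 / 0.49² = 0.3816 / 0.2401 ≈ 1.59 mm.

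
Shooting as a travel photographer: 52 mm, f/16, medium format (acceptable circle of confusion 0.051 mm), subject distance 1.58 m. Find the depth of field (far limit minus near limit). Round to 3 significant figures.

Hyperfocal distance H = f²/(N·c) + f = 52²/(16 × 0.051) + 52 = 2704/0.816 + 52 ≈ 3365.7 mm ≈ 3.366 m.
Near limit Dn = s·(H − f)/(H + s − 2f) = 1580 × (3365.7 − 52) / (3365.7 + 1580 − 2 × 52) = 1580 × 3313.7 / 4841.7 ≈ 1081.4 mm.
Far limit Df = s·(H − f)/(H − s) = 1580 × (3365.7 − 52) / (3365.7 − 1580) = 1580 × 3313.7 / 1785.7 ≈ 2932.0 mm.
Depth of field = Df − Dn = 2932.0 − 1081.4 ≈ 1850.6 mm ≈ 1.85 m.

1.85 m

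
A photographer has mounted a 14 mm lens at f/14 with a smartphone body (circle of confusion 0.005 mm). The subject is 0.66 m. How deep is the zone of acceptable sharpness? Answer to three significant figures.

Hyperfocal distance H = f²/(N·c) + f = 14²/(14 × 0.005) + 14 = 196/0.07 + 14 ≈ 2814.0 mm ≈ 2.814 m.
Near limit Dn = s·(H − f)/(H + s − 2f) = 660 × (2814.0 − 14) / (2814.0 + 660 − 2 × 14) = 660 × 2800.0 / 3446.0 ≈ 536.27 mm.
Far limit Df = s·(H − f)/(H − s) = 660 × (2814.0 − 14) / (2814.0 − 660) = 660 × 2800.0 / 2154.0 ≈ 857.94 mm.
Depth of field = Df − Dn = 857.94 − 536.27 ≈ 321.67 mm.

322 mm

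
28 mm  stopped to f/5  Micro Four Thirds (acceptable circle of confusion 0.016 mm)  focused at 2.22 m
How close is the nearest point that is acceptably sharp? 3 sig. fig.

Hyperfocal distance H = f²/(N·c) + f = 28²/(5 × 0.016) + 28 = 784/0.08 + 28 ≈ 9828.0 mm ≈ 9.828 m.
Near limit Dn = s·(H − f)/(H + s − 2f) = 2220 × (9828.0 − 28) / (9828.0 + 2220 − 2 × 28) = 2220 × 9800.0 / 11992.0 ≈ 1814.2 mm ≈ 1.81 m.

1.81 m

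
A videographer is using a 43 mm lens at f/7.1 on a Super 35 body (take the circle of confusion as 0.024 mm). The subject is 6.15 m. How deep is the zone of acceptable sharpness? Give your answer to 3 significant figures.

10.1 m

Hyperfocal distance H = f²/(N·c) + f = 43²/(7.1 × 0.024) + 43 = 1849/0.1704 + 43 ≈ 10893.9 mm ≈ 10.89 m.
Near limit Dn = s·(H − f)/(H + s − 2f) = 6150 × (10893.9 − 43) / (10893.9 + 6150 − 2 × 43) = 6150 × 10850.9 / 16957.9 ≈ 3935 mm.
Far limit Df = s·(H − f)/(H − s) = 6150 × (10893.9 − 43) / (10893.9 − 6150) = 6150 × 10850.9 / 4743.9 ≈ 14067 mm.
Depth of field = Df − Dn = 14067 − 3935 ≈ 10132 mm ≈ 10.1 m.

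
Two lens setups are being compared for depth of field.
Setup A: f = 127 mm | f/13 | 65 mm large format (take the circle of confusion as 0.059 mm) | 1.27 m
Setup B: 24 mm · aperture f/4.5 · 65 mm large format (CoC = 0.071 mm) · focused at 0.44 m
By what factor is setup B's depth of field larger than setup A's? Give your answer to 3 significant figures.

1.55

Setup A: H = 127²/(13×0.059) + 127 ≈ 21155.7 mm; DoF = Df − Dn = 1343.00 − 1204.53 ≈ 138.47 mm.
Setup B: H = 24²/(4.5×0.071) + 24 ≈ 1826.8 mm; DoF = Df − Dn = 571.99 − 357.51 ≈ 214.48 mm.
Ratio = 214.48 / 138.47 ≈ 1.55.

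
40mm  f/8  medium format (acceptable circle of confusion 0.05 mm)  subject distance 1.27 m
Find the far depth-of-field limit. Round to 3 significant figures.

Hyperfocal distance H = f²/(N·c) + f = 40²/(8 × 0.05) + 40 = 1600/0.4 + 40 ≈ 4040.0 mm ≈ 4.040 m.
Far limit Df = s·(H − f)/(H − s) = 1270 × (4040.0 − 40) / (4040.0 − 1270) = 1270 × 4000.0 / 2770.0 ≈ 1833.9 mm ≈ 1.83 m.

1.83 m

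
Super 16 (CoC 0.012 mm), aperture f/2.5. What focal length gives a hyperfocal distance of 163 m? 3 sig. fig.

69.9 mm

From H = f²/(N·c) + f, with f ≪ H: f ≈ √(H·N·c) = √(163000 × 2.5 × 0.012) = √4890.0 ≈ 69.93 mm.
The +f correction barely moves this — solving exactly, f² + N·c·f − N·c·H = 0 ⇒ f = (−N·c + √((N·c)² + 4·N·c·H))/2 = (−0.03 + √19560)/2 ≈ 69.914 mm, so f ≈ 69.9 mm.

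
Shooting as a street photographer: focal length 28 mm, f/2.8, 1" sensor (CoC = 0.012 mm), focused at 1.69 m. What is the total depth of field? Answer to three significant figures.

Hyperfocal distance H = f²/(N·c) + f = 28²/(2.8 × 0.012) + 28 = 784/0.0336 + 28 ≈ 23361.3 mm ≈ 23.36 m.
Near limit Dn = s·(H − f)/(H + s − 2f) = 1690 × (23361.3 − 28) / (23361.3 + 1690 − 2 × 28) = 1690 × 23333.3 / 24995.3 ≈ 1577.63 mm.
Far limit Df = s·(H − f)/(H − s) = 1690 × (23361.3 − 28) / (23361.3 − 1690) = 1690 × 23333.3 / 21671.3 ≈ 1819.61 mm.
Depth of field = Df − Dn = 1819.61 − 1577.63 ≈ 241.98 mm.

242 mm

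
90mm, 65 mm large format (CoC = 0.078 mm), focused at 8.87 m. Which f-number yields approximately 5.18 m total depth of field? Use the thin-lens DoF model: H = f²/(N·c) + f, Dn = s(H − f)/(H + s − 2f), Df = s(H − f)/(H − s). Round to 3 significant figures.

f/3.20

Write h = H − f = f²/(N·c). The thin-lens limits are Dn = s·h/(h + (s−f)) and Df = s·h/(h − (s−f)), so DoF = Df − Dn = 2·s·(s−f)·h / (h² − (s−f)²).
That is a quadratic in h: DoF·h² − 2·s·(s−f)·h − DoF·(s−f)² = 0 ⇒ h = (s−f)·(s + √(s² + DoF²)) / DoF = 8780 × (8870 + √(8870² + 5180²)) / 5180 = 8780 × (8870 + 10271.8) / 5180 ≈ 32445 mm.
Then N = f²/(c·h) = 90² / (0.078 × 32445) = 8100 / 2530.7 ≈ 3.20.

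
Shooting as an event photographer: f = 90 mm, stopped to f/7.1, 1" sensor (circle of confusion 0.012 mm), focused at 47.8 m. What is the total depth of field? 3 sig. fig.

Hyperfocal distance H = f²/(N·c) + f = 90²/(7.1 × 0.012) + 90 = 8100/0.0852 + 90 ≈ 95160.4 mm ≈ 95.16 m.
Near limit Dn = s·(H − f)/(H + s − 2f) = 47800 × (95160.4 − 90) / (95160.4 + 47800 − 2 × 90) = 47800 × 95070.4 / 142780.4 ≈ 31828 mm.
Far limit Df = s·(H − f)/(H − s) = 47800 × (95160.4 − 90) / (95160.4 − 47800) = 47800 × 95070.4 / 47360.4 ≈ 95953 mm.
Depth of field = Df − Dn = 95953 − 31828 ≈ 64125 mm ≈ 64.1 m.

64.1 m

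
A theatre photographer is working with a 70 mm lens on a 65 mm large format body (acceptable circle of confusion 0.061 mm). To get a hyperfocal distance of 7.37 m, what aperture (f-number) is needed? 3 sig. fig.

f/11

Rearrange H = f²/(N·c) + f for N: N = f² / ((H − f)·c).
N = 70² / ((7370 − 70) × 0.061) = 4900 / 445.3 ≈ 11.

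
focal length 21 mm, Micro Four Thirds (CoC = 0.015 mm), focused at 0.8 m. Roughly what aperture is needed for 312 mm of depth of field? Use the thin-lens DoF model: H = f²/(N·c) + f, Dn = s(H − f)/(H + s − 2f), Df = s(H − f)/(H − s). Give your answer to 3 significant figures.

Write h = H − f = f²/(N·c). The thin-lens limits are Dn = s·h/(h + (s−f)) and Df = s·h/(h − (s−f)), so DoF = Df − Dn = 2·s·(s−f)·h / (h² − (s−f)²).
That is a quadratic in h: DoF·h² − 2·s·(s−f)·h − DoF·(s−f)² = 0 ⇒ h = (s−f)·(s + √(s² + DoF²)) / DoF = 779 × (800 + √(800² + 312²)) / 312 = 779 × (800 + 858.687) / 312 ≈ 4141.4 mm.
Then N = f²/(c·h) = 21² / (0.015 × 4141.4) = 441 / 62.121 ≈ 7.10.

f/7.10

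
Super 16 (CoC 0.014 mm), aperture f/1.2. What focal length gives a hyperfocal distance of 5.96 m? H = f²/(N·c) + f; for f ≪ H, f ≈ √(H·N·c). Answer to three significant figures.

10.0 mm

From H = f²/(N·c) + f, with f ≪ H: f ≈ √(H·N·c) = √(5960 × 1.2 × 0.014) = √100.13 ≈ 10.01 mm.
The +f correction barely moves this — solving exactly, f² + N·c·f − N·c·H = 0 ⇒ f = (−N·c + √((N·c)² + 4·N·c·H))/2 = (−0.0168 + √400.51)/2 ≈ 9.9980 mm, so f ≈ 10.0 mm.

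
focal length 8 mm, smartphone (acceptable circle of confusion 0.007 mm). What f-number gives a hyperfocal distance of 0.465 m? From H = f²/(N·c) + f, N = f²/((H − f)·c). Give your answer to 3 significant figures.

Rearrange H = f²/(N·c) + f for N: N = f² / ((H − f)·c).
N = 8² / ((465 − 8) × 0.007) = 64 / 3.199 ≈ 20.

f/20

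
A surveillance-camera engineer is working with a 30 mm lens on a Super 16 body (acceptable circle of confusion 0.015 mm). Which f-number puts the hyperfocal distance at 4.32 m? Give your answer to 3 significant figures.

Rearrange H = f²/(N·c) + f for N: N = f² / ((H − f)·c).
N = 30² / ((4320 − 30) × 0.015) = 900 / 64.35 ≈ 14.

f/14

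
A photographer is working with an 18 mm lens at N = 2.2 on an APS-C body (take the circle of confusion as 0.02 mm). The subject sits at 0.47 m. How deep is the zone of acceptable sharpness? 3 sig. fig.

57.9 mm

Hyperfocal distance H = f²/(N·c) + f = 18²/(2.2 × 0.02) + 18 = 324/0.044 + 18 ≈ 7381.6 mm ≈ 7.382 m.
Near limit Dn = s·(H − f)/(H + s − 2f) = 470 × (7381.6 − 18) / (7381.6 + 470 − 2 × 18) = 470 × 7363.6 / 7815.6 ≈ 442.819 mm.
Far limit Df = s·(H − f)/(H − s) = 470 × (7381.6 − 18) / (7381.6 − 470) = 470 × 7363.6 / 6911.6 ≈ 500.737 mm.
Depth of field = Df − Dn = 500.737 − 442.819 ≈ 57.918 mm.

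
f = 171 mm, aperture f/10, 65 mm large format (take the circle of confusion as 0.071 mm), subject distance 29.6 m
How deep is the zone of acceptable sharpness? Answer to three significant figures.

86.4 m

Hyperfocal distance H = f²/(N·c) + f = 171²/(10 × 0.071) + 171 = 29241/0.71 + 171 ≈ 41355.5 mm ≈ 41.36 m.
Near limit Dn = s·(H − f)/(H + s − 2f) = 29600 × (41355.5 − 171) / (41355.5 + 29600 − 2 × 171) = 29600 × 41184.5 / 70613.5 ≈ 17264 mm.
Far limit Df = s·(H − f)/(H − s) = 29600 × (41355.5 − 171) / (41355.5 − 29600) = 29600 × 41184.5 / 11755.5 ≈ 103701 mm.
Depth of field = Df − Dn = 103701 − 17264 ≈ 86437 mm ≈ 86.4 m.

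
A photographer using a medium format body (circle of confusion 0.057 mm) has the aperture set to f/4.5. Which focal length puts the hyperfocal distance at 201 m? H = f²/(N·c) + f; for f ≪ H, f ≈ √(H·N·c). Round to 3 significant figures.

From H = f²/(N·c) + f, with f ≪ H: f ≈ √(H·N·c) = √(201000 × 4.5 × 0.057) = √51556 ≈ 227.1 mm.
The +f correction barely moves this — solving exactly, f² + N·c·f − N·c·H = 0 ⇒ f = (−N·c + √((N·c)² + 4·N·c·H))/2 = (−0.2565 + √206226)/2 ≈ 226.93 mm, so f ≈ 227 mm.

227 mm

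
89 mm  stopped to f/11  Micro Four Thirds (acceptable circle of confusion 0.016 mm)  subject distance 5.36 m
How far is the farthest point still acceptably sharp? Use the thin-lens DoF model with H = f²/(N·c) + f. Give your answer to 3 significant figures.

Hyperfocal distance H = f²/(N·c) + f = 89²/(11 × 0.016) + 89 = 7921/0.176 + 89 ≈ 45094.7 mm ≈ 45.09 m.
Far limit Df = s·(H − f)/(H − s) = 5360 × (45094.7 − 89) / (45094.7 − 5360) = 5360 × 45005.7 / 39734.7 ≈ 6071.0 mm ≈ 6.07 m.

6.07 m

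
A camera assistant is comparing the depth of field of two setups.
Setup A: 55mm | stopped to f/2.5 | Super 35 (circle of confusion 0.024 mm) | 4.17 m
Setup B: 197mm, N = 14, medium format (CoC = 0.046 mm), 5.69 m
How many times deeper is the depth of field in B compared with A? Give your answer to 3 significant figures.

1.53

Setup A: H = 55²/(2.5×0.024) + 55 ≈ 50471.7 mm; DoF = Df − Dn = 4540.60 − 3855.33 ≈ 685.27 mm.
Setup B: H = 197²/(14×0.046) + 197 ≈ 60459.4 mm; DoF = Df − Dn = 6260.7 − 5214.7 ≈ 1046.0 mm.
Ratio = 1046.0 / 685.27 ≈ 1.53.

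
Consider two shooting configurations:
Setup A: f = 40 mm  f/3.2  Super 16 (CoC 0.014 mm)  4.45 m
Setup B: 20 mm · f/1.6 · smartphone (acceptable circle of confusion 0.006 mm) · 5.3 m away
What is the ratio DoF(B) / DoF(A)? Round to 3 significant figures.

Setup A: H = 40²/(3.2×0.014) + 40 ≈ 35754.3 mm; DoF = Df − Dn = 5076.9 − 3960.9 ≈ 1116.0 mm.
Setup B: H = 20²/(1.6×0.006) + 20 ≈ 41686.7 mm; DoF = Df − Dn = 6069.1 − 4703.9 ≈ 1365.2 mm.
Ratio = 1365.2 / 1116.0 ≈ 1.22.

1.22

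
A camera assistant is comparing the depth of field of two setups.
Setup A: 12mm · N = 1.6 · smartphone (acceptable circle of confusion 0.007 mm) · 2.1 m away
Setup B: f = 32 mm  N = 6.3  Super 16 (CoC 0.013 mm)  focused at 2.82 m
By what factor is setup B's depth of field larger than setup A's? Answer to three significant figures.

Setup A: H = 12²/(1.6×0.007) + 12 ≈ 12869.1 mm; DoF = Df − Dn = 2507.16 − 1806.61 ≈ 700.55 mm.
Setup B: H = 32²/(6.3×0.013) + 32 ≈ 12535.1 mm; DoF = Df − Dn = 3629.3 − 2305.8 ≈ 1323.5 mm.
Ratio = 1323.5 / 700.55 ≈ 1.89.

1.89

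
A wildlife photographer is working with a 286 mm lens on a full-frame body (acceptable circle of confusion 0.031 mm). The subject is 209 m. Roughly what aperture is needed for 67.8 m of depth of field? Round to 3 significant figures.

f/2.00

Write h = H − f = f²/(N·c). The thin-lens limits are Dn = s·h/(h + (s−f)) and Df = s·h/(h − (s−f)), so DoF = Df − Dn = 2·s·(s−f)·h / (h² − (s−f)²).
That is a quadratic in h: DoF·h² − 2·s·(s−f)·h − DoF·(s−f)² = 0 ⇒ h = (s−f)·(s + √(s² + DoF²)) / DoF = 208714 × (209000 + √(209000² + 67800²)) / 67800 = 208714 × (209000 + 219722) / 67800 ≈ 1319769 mm.
Then N = f²/(c·h) = 286² / (0.031 × 1319769) = 81796 / 40913 ≈ 2.00.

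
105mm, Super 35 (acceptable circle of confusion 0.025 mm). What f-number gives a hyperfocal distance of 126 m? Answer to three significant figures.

Rearrange H = f²/(N·c) + f for N: N = f² / ((H − f)·c).
N = 105² / ((126000 − 105) × 0.025) = 11025 / 3147 ≈ 3.50.

f/3.50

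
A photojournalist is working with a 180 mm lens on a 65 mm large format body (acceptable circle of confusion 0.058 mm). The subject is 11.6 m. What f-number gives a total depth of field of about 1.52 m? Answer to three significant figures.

Write h = H − f = f²/(N·c). The thin-lens limits are Dn = s·h/(h + (s−f)) and Df = s·h/(h − (s−f)), so DoF = Df − Dn = 2·s·(s−f)·h / (h² − (s−f)²).
That is a quadratic in h: DoF·h² − 2·s·(s−f)·h − DoF·(s−f)² = 0 ⇒ h = (s−f)·(s + √(s² + DoF²)) / DoF = 11420 × (11600 + √(11600² + 1520²)) / 1520 = 11420 × (11600 + 11699.2) / 1520 ≈ 175050 mm.
Then N = f²/(c·h) = 180² / (0.058 × 175050) = 32400 / 10153 ≈ 3.19.

f/3.19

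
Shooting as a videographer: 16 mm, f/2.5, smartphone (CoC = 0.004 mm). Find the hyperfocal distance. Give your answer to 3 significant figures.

25.6 m

Hyperfocal distance H = f²/(N·c) + f = 16²/(2.5 × 0.004) + 16 = 256/0.01 + 16 ≈ 25616.0 mm ≈ 25.6 m.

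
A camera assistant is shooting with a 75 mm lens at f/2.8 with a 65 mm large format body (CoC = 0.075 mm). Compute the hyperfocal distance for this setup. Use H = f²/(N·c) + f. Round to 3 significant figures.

Hyperfocal distance H = f²/(N·c) + f = 75²/(2.8 × 0.075) + 75 = 5625/0.21 + 75 ≈ 26860.7 mm ≈ 26.9 m.

26.9 m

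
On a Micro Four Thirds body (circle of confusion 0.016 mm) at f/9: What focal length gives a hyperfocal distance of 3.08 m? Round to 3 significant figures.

21.0 mm

From H = f²/(N·c) + f, with f ≪ H: f ≈ √(H·N·c) = √(3080 × 9 × 0.016) = √443.52 ≈ 21.06 mm.
Exact: f² + N·c·f − N·c·H = 0 ⇒ f = (−N·c + √((N·c)² + 4·N·c·H))/2 = (−0.144 + √1774.1)/2 ≈ 20.988 mm ≈ 21.0 mm.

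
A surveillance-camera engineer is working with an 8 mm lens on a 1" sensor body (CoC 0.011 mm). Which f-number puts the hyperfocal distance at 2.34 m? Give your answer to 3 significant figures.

Rearrange H = f²/(N·c) + f for N: N = f² / ((H − f)·c).
N = 8² / ((2340 − 8) × 0.011) = 64 / 25.65 ≈ 2.49.

f/2.49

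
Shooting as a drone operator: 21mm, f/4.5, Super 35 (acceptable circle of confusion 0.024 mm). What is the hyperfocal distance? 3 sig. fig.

Hyperfocal distance H = f²/(N·c) + f = 21²/(4.5 × 0.024) + 21 = 441/0.108 + 21 ≈ 4104.3 mm ≈ 4.10 m.

4.10 m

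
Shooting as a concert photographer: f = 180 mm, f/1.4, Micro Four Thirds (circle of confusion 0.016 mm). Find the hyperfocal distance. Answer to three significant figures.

Hyperfocal distance H = f²/(N·c) + f = 180²/(1.4 × 0.016) + 180 = 32400/0.0224 + 180 ≈ 1446608.6 mm ≈ 1450 m.

1450 m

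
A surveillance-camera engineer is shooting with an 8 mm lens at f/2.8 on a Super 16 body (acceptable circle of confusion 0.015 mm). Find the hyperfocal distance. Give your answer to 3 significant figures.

1.53 m

Hyperfocal distance H = f²/(N·c) + f = 8²/(2.8 × 0.015) + 8 = 64/0.042 + 8 ≈ 1531.8 mm ≈ 1.53 m.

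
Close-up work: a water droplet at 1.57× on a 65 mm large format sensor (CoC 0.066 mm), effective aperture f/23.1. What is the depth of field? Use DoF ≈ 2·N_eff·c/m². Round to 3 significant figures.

1.24 mm

At magnification m, DoF ≈ 2·N_eff·c/m² = 2 × 23.1 × 0.066 / 1.57² = 3.049 / 2.465 ≈ 1.24 mm.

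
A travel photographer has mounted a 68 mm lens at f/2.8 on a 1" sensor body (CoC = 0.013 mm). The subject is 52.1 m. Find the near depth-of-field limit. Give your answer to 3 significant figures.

Hyperfocal distance H = f²/(N·c) + f = 68²/(2.8 × 0.013) + 68 = 4624/0.0364 + 68 ≈ 127101.0 mm ≈ 127.1 m.
Near limit Dn = s·(H − f)/(H + s − 2f) = 52100 × (127101.0 − 68) / (127101.0 + 52100 − 2 × 68) = 52100 × 127033.0 / 179065.0 ≈ 36961 mm ≈ 37.0 m.

37.0 m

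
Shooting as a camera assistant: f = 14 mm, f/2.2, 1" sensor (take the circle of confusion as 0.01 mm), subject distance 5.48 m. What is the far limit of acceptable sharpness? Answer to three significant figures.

14.2 m

Hyperfocal distance H = f²/(N·c) + f = 14²/(2.2 × 0.01) + 14 = 196/0.022 + 14 ≈ 8923.1 mm ≈ 8.923 m.
Far limit Df = s·(H − f)/(H − s) = 5480 × (8923.1 − 14) / (8923.1 − 5480) = 5480 × 8909.1 / 3443.1 ≈ 14180 mm ≈ 14.2 m.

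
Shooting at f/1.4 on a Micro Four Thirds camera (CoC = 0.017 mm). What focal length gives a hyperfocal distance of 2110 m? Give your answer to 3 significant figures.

From H = f²/(N·c) + f, with f ≪ H: f ≈ √(H·N·c) = √(2110000 × 1.4 × 0.017) = √50218 ≈ 224.1 mm.
The +f correction barely moves this — solving exactly, f² + N·c·f − N·c·H = 0 ⇒ f = (−N·c + √((N·c)² + 4·N·c·H))/2 = (−0.0238 + √200872)/2 ≈ 224.08 mm, so f ≈ 224 mm.

224 mm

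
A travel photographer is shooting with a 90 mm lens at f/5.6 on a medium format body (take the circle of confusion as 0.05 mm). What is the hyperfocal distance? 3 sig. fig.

Hyperfocal distance H = f²/(N·c) + f = 90²/(5.6 × 0.05) + 90 = 8100/0.28 + 90 ≈ 29018.6 mm ≈ 29.0 m.

29.0 m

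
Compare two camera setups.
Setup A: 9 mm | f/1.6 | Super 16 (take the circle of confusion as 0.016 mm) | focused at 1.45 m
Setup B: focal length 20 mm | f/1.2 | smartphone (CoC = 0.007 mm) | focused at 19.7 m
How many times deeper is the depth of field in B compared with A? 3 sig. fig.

11.8

Setup A: H = 9²/(1.6×0.016) + 9 ≈ 3173.1 mm; DoF = Df − Dn = 2662.6 − 996.3 ≈ 1666.3 mm.
Setup B: H = 20²/(1.2×0.007) + 20 ≈ 47639.0 mm; DoF = Df − Dn = 33576 − 13939 ≈ 19637 mm.
Ratio = 19637 / 1666.3 ≈ 11.8.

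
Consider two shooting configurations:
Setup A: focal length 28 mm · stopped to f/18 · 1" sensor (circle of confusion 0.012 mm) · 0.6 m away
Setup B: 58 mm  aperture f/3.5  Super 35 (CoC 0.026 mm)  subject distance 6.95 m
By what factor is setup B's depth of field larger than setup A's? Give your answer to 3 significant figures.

13.8

Setup A: H = 28²/(18×0.012) + 28 ≈ 3657.6 mm; DoF = Df − Dn = 712.24 − 518.32 ≈ 193.92 mm.
Setup B: H = 58²/(3.5×0.026) + 58 ≈ 37025.0 mm; DoF = Df − Dn = 8542.7 − 5857.9 ≈ 2684.8 mm.
Ratio = 2684.8 / 193.92 ≈ 13.8.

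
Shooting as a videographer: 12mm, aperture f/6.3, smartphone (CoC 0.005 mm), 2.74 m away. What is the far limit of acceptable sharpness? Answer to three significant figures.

6.79 m

Hyperfocal distance H = f²/(N·c) + f = 12²/(6.3 × 0.005) + 12 = 144/0.0315 + 12 ≈ 4583.4 mm ≈ 4.583 m.
Far limit Df = s·(H − f)/(H − s) = 2740 × (4583.4 − 12) / (4583.4 − 2740) = 2740 × 4571.4 / 1843.4 ≈ 6794.8 mm ≈ 6.79 m.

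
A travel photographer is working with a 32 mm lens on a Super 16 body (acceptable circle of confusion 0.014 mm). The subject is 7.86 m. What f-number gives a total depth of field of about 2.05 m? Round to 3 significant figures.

Write h = H − f = f²/(N·c). The thin-lens limits are Dn = s·h/(h + (s−f)) and Df = s·h/(h − (s−f)), so DoF = Df − Dn = 2·s·(s−f)·h / (h² − (s−f)²).
That is a quadratic in h: DoF·h² − 2·s·(s−f)·h − DoF·(s−f)² = 0 ⇒ h = (s−f)·(s + √(s² + DoF²)) / DoF = 7828 × (7860 + √(7860² + 2050²)) / 2050 = 7828 × (7860 + 8122.94) / 2050 ≈ 61031 mm.
Then N = f²/(c·h) = 32² / (0.014 × 61031) = 1024 / 854.44 ≈ 1.20.

f/1.20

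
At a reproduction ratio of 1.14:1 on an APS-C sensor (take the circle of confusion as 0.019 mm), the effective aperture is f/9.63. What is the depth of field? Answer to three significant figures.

At magnification m, DoF ≈ 2·N_eff·c/m² = 2 × 9.63 × 0.019 / 1.14² = 0.3659 / 1.3 ≈ 0.282 mm.

0.282 mm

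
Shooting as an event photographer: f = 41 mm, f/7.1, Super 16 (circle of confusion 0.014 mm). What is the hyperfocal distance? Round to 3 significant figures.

Hyperfocal distance H = f²/(N·c) + f = 41²/(7.1 × 0.014) + 41 = 1681/0.0994 + 41 ≈ 16952.5 mm ≈ 17.0 m.

17.0 m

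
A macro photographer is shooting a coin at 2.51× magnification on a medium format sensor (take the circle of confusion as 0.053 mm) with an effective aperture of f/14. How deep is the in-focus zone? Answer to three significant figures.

0.236 mm

At magnification m, DoF ≈ 2·N_eff·c/m² = 2 × 14 × 0.053 / 2.51² = 1.484 / 6.3 ≈ 0.236 mm.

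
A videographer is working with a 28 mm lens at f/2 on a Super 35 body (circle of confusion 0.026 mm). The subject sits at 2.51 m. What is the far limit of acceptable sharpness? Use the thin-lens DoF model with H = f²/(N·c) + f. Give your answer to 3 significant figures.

Hyperfocal distance H = f²/(N·c) + f = 28²/(2 × 0.026) + 28 = 784/0.052 + 28 ≈ 15104.9 mm ≈ 15.10 m.
Far limit Df = s·(H − f)/(H − s) = 2510 × (15104.9 − 28) / (15104.9 − 2510) = 2510 × 15076.9 / 12594.9 ≈ 3004.6 mm ≈ 3.00 m.

3.00 m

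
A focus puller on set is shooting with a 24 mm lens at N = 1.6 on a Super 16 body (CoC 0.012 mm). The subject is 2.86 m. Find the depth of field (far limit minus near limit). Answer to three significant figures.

0.546 m

Hyperfocal distance H = f²/(N·c) + f = 24²/(1.6 × 0.012) + 24 = 576/0.0192 + 24 ≈ 30024.0 mm ≈ 30.02 m.
Near limit Dn = s·(H − f)/(H + s − 2f) = 2860 × (30024.0 − 24) / (30024.0 + 2860 − 2 × 24) = 2860 × 30000.0 / 32836.0 ≈ 2612.99 mm.
Far limit Df = s·(H − f)/(H − s) = 2860 × (30024.0 − 24) / (30024.0 − 2860) = 2860 × 30000.0 / 27164.0 ≈ 3158.59 mm.
Depth of field = Df − Dn = 3158.59 − 2612.99 ≈ 545.60 mm ≈ 0.546 m.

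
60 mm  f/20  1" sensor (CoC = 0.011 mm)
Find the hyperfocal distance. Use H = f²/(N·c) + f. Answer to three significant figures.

16.4 m

Hyperfocal distance H = f²/(N·c) + f = 60²/(20 × 0.011) + 60 = 3600/0.22 + 60 ≈ 16423.6 mm ≈ 16.4 m.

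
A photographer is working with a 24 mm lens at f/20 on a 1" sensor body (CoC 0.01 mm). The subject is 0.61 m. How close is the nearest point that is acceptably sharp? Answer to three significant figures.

Hyperfocal distance H = f²/(N·c) + f = 24²/(20 × 0.01) + 24 = 576/0.2 + 24 ≈ 2904.0 mm ≈ 2.904 m.
Near limit Dn = s·(H − f)/(H + s − 2f) = 610 × (2904.0 − 24) / (2904.0 + 610 − 2 × 24) = 610 × 2880.0 / 3466.0 ≈ 506.87 mm ≈ 0.507 m.

0.507 m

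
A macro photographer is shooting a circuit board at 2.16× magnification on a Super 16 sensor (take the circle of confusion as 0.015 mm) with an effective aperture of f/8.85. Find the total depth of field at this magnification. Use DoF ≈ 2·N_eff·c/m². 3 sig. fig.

0.0569 mm

At magnification m, DoF ≈ 2·N_eff·c/m² = 2 × 8.85 × 0.015 / 2.16² = 0.2655 / 4.666 ≈ 0.0569 mm.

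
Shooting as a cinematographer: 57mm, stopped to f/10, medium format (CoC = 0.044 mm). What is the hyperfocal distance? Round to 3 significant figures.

7.44 m

Hyperfocal distance H = f²/(N·c) + f = 57²/(10 × 0.044) + 57 = 3249/0.44 + 57 ≈ 7441.1 mm ≈ 7.44 m.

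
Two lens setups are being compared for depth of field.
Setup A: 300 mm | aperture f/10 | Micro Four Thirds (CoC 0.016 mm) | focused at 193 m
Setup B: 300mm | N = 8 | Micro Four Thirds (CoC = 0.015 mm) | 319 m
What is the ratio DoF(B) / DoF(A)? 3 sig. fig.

Setup A: H = 300²/(10×0.016) + 300 ≈ 562800.0 mm; DoF = Df − Dn = 293571 − 143753 ≈ 149818 mm.
Setup B: H = 300²/(8×0.015) + 300 ≈ 750300.0 mm; DoF = Df − Dn = 554718 − 223870 ≈ 330848 mm.
Ratio = 330848 / 149818 ≈ 2.21.

2.21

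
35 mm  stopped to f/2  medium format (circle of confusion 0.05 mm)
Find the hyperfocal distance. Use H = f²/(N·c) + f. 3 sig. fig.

Hyperfocal distance H = f²/(N·c) + f = 35²/(2 × 0.05) + 35 = 1225/0.1 + 35 ≈ 12285.0 mm ≈ 12.3 m.

12.3 m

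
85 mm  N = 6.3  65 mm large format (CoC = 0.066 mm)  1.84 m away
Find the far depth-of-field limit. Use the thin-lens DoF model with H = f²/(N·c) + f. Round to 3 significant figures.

Hyperfocal distance H = f²/(N·c) + f = 85²/(6.3 × 0.066) + 85 = 7225/0.4158 + 85 ≈ 17461.1 mm ≈ 17.46 m.
Far limit Df = s·(H − f)/(H − s) = 1840 × (17461.1 − 85) / (17461.1 − 1840) = 1840 × 17376.1 / 15621.1 ≈ 2046.7 mm ≈ 2.05 m.

2.05 m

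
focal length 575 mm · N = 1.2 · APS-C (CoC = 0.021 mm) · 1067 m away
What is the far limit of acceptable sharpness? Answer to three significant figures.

1160 m

Hyperfocal distance H = f²/(N·c) + f = 575²/(1.2 × 0.021) + 575 = 330625/0.0252 + 575 ≈ 13120614.7 mm ≈ 13121 m.
Far limit Df = s·(H − f)/(H − s) = 1067000 × (13120614.7 − 575) / (13120614.7 − 1067000) = 1067000 × 13120039.7 / 12053614.7 ≈ 1161401 mm ≈ 1160 m.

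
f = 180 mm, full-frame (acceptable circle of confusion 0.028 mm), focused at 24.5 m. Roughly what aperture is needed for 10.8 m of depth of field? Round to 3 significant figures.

Write h = H − f = f²/(N·c). The thin-lens limits are Dn = s·h/(h + (s−f)) and Df = s·h/(h − (s−f)), so DoF = Df − Dn = 2·s·(s−f)·h / (h² − (s−f)²).
That is a quadratic in h: DoF·h² − 2·s·(s−f)·h − DoF·(s−f)² = 0 ⇒ h = (s−f)·(s + √(s² + DoF²)) / DoF = 24320 × (24500 + √(24500² + 10800²)) / 10800 = 24320 × (24500 + 26774.8) / 10800 ≈ 115463 mm.
Then N = f²/(c·h) = 180² / (0.028 × 115463) = 32400 / 3233.0 ≈ 10.

f/10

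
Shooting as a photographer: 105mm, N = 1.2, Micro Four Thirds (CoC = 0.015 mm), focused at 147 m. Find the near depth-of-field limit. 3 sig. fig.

Hyperfocal distance H = f²/(N·c) + f = 105²/(1.2 × 0.015) + 105 = 11025/0.018 + 105 ≈ 612605.0 mm ≈ 612.6 m.
Near limit Dn = s·(H − f)/(H + s − 2f) = 147000 × (612605.0 − 105) / (612605.0 + 147000 − 2 × 105) = 147000 × 612500.0 / 759395.0 ≈ 118565 mm ≈ 119 m.

119 m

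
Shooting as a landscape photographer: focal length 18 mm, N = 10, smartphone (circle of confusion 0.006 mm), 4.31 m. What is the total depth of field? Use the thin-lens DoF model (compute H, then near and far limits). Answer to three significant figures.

18.6 m

Hyperfocal distance H = f²/(N·c) + f = 18²/(10 × 0.006) + 18 = 324/0.06 + 18 ≈ 5418.0 mm ≈ 5.418 m.
Near limit Dn = s·(H − f)/(H + s − 2f) = 4310 × (5418.0 − 18) / (5418.0 + 4310 − 2 × 18) = 4310 × 5400.0 / 9692.0 ≈ 2401 mm.
Far limit Df = s·(H − f)/(H − s) = 4310 × (5418.0 − 18) / (5418.0 − 4310) = 4310 × 5400.0 / 1108.0 ≈ 21005 mm.
Depth of field = Df − Dn = 21005 − 2401 ≈ 18604 mm ≈ 18.6 m.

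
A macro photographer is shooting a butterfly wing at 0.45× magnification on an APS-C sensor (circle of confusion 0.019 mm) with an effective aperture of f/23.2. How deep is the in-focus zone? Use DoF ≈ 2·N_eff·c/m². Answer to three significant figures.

At magnification m, DoF ≈ 2·N_eff·c/m² = 2 × 23.2 × 0.019 / 0.45² = 0.8816 / 0.2025 ≈ 4.35 mm.

4.35 mm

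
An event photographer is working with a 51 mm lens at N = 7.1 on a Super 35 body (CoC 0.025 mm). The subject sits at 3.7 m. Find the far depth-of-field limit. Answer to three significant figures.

4.93 m

Hyperfocal distance H = f²/(N·c) + f = 51²/(7.1 × 0.025) + 51 = 2601/0.1775 + 51 ≈ 14704.5 mm ≈ 14.70 m.
Far limit Df = s·(H − f)/(H − s) = 3700 × (14704.5 − 51) / (14704.5 − 3700) = 3700 × 14653.5 / 11004.5 ≈ 4926.9 mm ≈ 4.93 m.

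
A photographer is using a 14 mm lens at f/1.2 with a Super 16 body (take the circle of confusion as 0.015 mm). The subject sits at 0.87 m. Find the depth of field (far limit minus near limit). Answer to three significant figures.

Hyperfocal distance H = f²/(N·c) + f = 14²/(1.2 × 0.015) + 14 = 196/0.018 + 14 ≈ 10902.9 mm ≈ 10.90 m.
Near limit Dn = s·(H − f)/(H + s − 2f) = 870 × (10902.9 − 14) / (10902.9 + 870 − 2 × 14) = 870 × 10888.9 / 11744.9 ≈ 806.59 mm.
Far limit Df = s·(H − f)/(H − s) = 870 × (10902.9 − 14) / (10902.9 − 870) = 870 × 10888.9 / 10032.9 ≈ 944.23 mm.
Depth of field = Df − Dn = 944.23 − 806.59 ≈ 137.64 mm.

138 mm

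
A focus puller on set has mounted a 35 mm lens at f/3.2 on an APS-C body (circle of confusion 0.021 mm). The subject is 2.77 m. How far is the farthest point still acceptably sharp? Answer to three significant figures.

3.26 m

Hyperfocal distance H = f²/(N·c) + f = 35²/(3.2 × 0.021) + 35 = 1225/0.0672 + 35 ≈ 18264.2 mm ≈ 18.26 m.
Far limit Df = s·(H − f)/(H − s) = 2770 × (18264.2 − 35) / (18264.2 − 2770) = 2770 × 18229.2 / 15494.2 ≈ 3259.0 mm ≈ 3.26 m.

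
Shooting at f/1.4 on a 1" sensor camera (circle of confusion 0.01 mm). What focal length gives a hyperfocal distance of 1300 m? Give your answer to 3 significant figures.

135 mm

From H = f²/(N·c) + f, with f ≪ H: f ≈ √(H·N·c) = √(1300000 × 1.4 × 0.01) = √18200 ≈ 134.9 mm.
The +f correction barely moves this — solving exactly, f² + N·c·f − N·c·H = 0 ⇒ f = (−N·c + √((N·c)² + 4·N·c·H))/2 = (−0.014 + √72800)/2 ≈ 134.90 mm, so f ≈ 135 mm.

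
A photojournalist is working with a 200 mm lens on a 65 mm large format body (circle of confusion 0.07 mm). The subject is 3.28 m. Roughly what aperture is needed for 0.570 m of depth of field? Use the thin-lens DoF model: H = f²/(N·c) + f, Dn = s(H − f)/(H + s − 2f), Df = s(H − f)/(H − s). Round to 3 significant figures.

Write h = H − f = f²/(N·c). The thin-lens limits are Dn = s·h/(h + (s−f)) and Df = s·h/(h − (s−f)), so DoF = Df − Dn = 2·s·(s−f)·h / (h² − (s−f)²).
That is a quadratic in h: DoF·h² − 2·s·(s−f)·h − DoF·(s−f)² = 0 ⇒ h = (s−f)·(s + √(s² + DoF²)) / DoF = 3080 × (3280 + √(3280² + 570²)) / 570 = 3080 × (3280 + 3329.16) / 570 ≈ 35713 mm.
Then N = f²/(c·h) = 200² / (0.07 × 35713) = 40000 / 2499.9 ≈ 16.

f/16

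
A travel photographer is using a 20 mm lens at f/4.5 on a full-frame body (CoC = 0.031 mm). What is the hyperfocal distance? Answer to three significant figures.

2.89 m

Hyperfocal distance H = f²/(N·c) + f = 20²/(4.5 × 0.031) + 20 = 400/0.1395 + 20 ≈ 2887.4 mm ≈ 2.89 m.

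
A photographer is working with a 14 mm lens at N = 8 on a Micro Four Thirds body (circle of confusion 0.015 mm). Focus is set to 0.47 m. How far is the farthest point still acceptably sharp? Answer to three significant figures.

Hyperfocal distance H = f²/(N·c) + f = 14²/(8 × 0.015) + 14 = 196/0.12 + 14 ≈ 1647.3 mm ≈ 1.647 m.
Far limit Df = s·(H − f)/(H − s) = 470 × (1647.3 − 14) / (1647.3 − 470) = 470 × 1633.3 / 1177.3 ≈ 652.04 mm ≈ 0.652 m.

0.652 m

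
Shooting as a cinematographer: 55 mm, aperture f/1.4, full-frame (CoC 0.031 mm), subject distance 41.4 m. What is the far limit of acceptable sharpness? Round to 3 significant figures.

Hyperfocal distance H = f²/(N·c) + f = 55²/(1.4 × 0.031) + 55 = 3025/0.0434 + 55 ≈ 69755.5 mm ≈ 69.76 m.
Far limit Df = s·(H − f)/(H − s) = 41400 × (69755.5 − 55) / (69755.5 − 41400) = 41400 × 69700.5 / 28355.5 ≈ 101765 mm ≈ 102 m.

102 m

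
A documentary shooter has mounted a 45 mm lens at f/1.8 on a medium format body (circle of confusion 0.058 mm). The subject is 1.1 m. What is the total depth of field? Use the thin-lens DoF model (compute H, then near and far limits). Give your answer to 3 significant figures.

120 mm

Hyperfocal distance H = f²/(N·c) + f = 45²/(1.8 × 0.058) + 45 = 2025/0.1044 + 45 ≈ 19441.6 mm ≈ 19.44 m.
Near limit Dn = s·(H − f)/(H + s − 2f) = 1100 × (19441.6 − 45) / (19441.6 + 1100 − 2 × 45) = 1100 × 19396.6 / 20451.6 ≈ 1043.26 mm.
Far limit Df = s·(H − f)/(H − s) = 1100 × (19441.6 − 45) / (19441.6 − 1100) = 1100 × 19396.6 / 18341.6 ≈ 1163.27 mm.
Depth of field = Df − Dn = 1163.27 − 1043.26 ≈ 120.01 mm.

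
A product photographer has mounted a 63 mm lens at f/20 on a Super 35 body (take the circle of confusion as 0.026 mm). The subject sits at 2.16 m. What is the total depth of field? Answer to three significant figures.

Hyperfocal distance H = f²/(N·c) + f = 63²/(20 × 0.026) + 63 = 3969/0.52 + 63 ≈ 7695.7 mm ≈ 7.696 m.
Near limit Dn = s·(H − f)/(H + s − 2f) = 2160 × (7695.7 − 63) / (7695.7 + 2160 − 2 × 63) = 2160 × 7632.7 / 9729.7 ≈ 1694.5 mm.
Far limit Df = s·(H − f)/(H − s) = 2160 × (7695.7 − 63) / (7695.7 − 2160) = 2160 × 7632.7 / 5535.7 ≈ 2978.2 mm.
Depth of field = Df − Dn = 2978.2 − 1694.5 ≈ 1283.7 mm ≈ 1.28 m.

1.28 m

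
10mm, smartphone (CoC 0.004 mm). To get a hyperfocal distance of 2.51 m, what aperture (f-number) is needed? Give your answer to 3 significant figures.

f/10

Rearrange H = f²/(N·c) + f for N: N = f² / ((H − f)·c).
N = 10² / ((2510 − 10) × 0.004) = 100 / 10.00 ≈ 10.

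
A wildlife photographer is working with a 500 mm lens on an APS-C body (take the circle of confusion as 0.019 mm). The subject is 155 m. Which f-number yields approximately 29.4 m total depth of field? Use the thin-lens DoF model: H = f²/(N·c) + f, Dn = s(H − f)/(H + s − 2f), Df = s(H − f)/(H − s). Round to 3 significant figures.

f/8.01

Write h = H − f = f²/(N·c). The thin-lens limits are Dn = s·h/(h + (s−f)) and Df = s·h/(h − (s−f)), so DoF = Df − Dn = 2·s·(s−f)·h / (h² − (s−f)²).
That is a quadratic in h: DoF·h² − 2·s·(s−f)·h − DoF·(s−f)² = 0 ⇒ h = (s−f)·(s + √(s² + DoF²)) / DoF = 154500 × (155000 + √(155000² + 29400²)) / 29400 = 154500 × (155000 + 157764) / 29400 ≈ 1643605 mm.
Then N = f²/(c·h) = 500² / (0.019 × 1643605) = 250000 / 31228 ≈ 8.01.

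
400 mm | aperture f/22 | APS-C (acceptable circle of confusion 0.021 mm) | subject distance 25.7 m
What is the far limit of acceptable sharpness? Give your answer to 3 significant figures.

27.7 m

Hyperfocal distance H = f²/(N·c) + f = 400²/(22 × 0.021) + 400 = 160000/0.462 + 400 ≈ 346720.3 mm ≈ 346.7 m.
Far limit Df = s·(H − f)/(H − s) = 25700 × (346720.3 − 400) / (346720.3 − 25700) = 25700 × 346320.3 / 321020.3 ≈ 27725 mm ≈ 27.7 m.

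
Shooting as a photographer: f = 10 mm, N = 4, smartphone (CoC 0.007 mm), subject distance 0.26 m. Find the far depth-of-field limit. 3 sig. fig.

Hyperfocal distance H = f²/(N·c) + f = 10²/(4 × 0.007) + 10 = 100/0.028 + 10 ≈ 3581.4 mm ≈ 3.581 m.
Far limit Df = s·(H − f)/(H − s) = 260 × (3581.4 − 10) / (3581.4 − 260) = 260 × 3571.4 / 3321.4 ≈ 279.57 mm.

280 mm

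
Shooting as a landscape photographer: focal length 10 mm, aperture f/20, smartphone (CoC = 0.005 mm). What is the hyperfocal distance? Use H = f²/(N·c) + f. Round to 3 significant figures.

1.01 m

Hyperfocal distance H = f²/(N·c) + f = 10²/(20 × 0.005) + 10 = 100/0.1 + 10 ≈ 1010.0 mm ≈ 1.01 m.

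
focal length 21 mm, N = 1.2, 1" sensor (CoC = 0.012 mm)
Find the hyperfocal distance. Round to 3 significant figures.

30.6 m

Hyperfocal distance H = f²/(N·c) + f = 21²/(1.2 × 0.012) + 21 = 441/0.0144 + 21 ≈ 30646.0 mm ≈ 30.6 m.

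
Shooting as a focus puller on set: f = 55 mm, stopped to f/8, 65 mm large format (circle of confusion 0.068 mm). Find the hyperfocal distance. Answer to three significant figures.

Hyperfocal distance H = f²/(N·c) + f = 55²/(8 × 0.068) + 55 = 3025/0.544 + 55 ≈ 5615.7 mm ≈ 5.62 m.

5.62 m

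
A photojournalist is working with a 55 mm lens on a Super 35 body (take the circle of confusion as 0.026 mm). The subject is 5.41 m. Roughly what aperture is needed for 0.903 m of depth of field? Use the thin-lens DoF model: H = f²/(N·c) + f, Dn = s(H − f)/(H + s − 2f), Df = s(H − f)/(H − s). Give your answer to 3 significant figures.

Write h = H − f = f²/(N·c). The thin-lens limits are Dn = s·h/(h + (s−f)) and Df = s·h/(h − (s−f)), so DoF = Df − Dn = 2·s·(s−f)·h / (h² − (s−f)²).
That is a quadratic in h: DoF·h² − 2·s·(s−f)·h − DoF·(s−f)² = 0 ⇒ h = (s−f)·(s + √(s² + DoF²)) / DoF = 5355 × (5410 + √(5410² + 903²)) / 903 = 5355 × (5410 + 5484.84) / 903 ≈ 64609 mm.
Then N = f²/(c·h) = 55² / (0.026 × 64609) = 3025 / 1679.8 ≈ 1.80.

f/1.80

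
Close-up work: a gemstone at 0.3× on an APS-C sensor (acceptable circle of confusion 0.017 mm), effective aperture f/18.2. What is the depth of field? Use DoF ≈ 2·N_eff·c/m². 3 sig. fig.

At magnification m, DoF ≈ 2·N_eff·c/m² = 2 × 18.2 × 0.017 / 0.3² = 0.6188 / 0.09 ≈ 6.88 mm.

6.88 mm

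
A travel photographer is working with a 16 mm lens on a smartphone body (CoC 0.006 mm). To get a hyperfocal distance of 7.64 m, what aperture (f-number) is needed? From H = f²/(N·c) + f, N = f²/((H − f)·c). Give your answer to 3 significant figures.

Rearrange H = f²/(N·c) + f for N: N = f² / ((H − f)·c).
N = 16² / ((7640 − 16) × 0.006) = 256 / 45.74 ≈ 5.60.

f/5.60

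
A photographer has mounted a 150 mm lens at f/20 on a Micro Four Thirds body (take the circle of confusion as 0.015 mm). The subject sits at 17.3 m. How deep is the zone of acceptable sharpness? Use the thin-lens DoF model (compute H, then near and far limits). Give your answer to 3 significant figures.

8.35 m

Hyperfocal distance H = f²/(N·c) + f = 150²/(20 × 0.015) + 150 = 22500/0.3 + 150 ≈ 75150.0 mm ≈ 75.15 m.
Near limit Dn = s·(H − f)/(H + s − 2f) = 17300 × (75150.0 − 150) / (75150.0 + 17300 − 2 × 150) = 17300 × 75000.0 / 92150.0 ≈ 14080.3 mm.
Far limit Df = s·(H − f)/(H − s) = 17300 × (75150.0 − 150) / (75150.0 − 17300) = 17300 × 75000.0 / 57850.0 ≈ 22428.7 mm.
Depth of field = Df − Dn = 22428.7 − 14080.3 ≈ 8348.4 mm ≈ 8.35 m.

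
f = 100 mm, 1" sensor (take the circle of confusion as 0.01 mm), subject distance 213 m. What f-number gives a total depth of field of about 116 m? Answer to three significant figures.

Write h = H − f = f²/(N·c). The thin-lens limits are Dn = s·h/(h + (s−f)) and Df = s·h/(h − (s−f)), so DoF = Df − Dn = 2·s·(s−f)·h / (h² − (s−f)²).
That is a quadratic in h: DoF·h² − 2·s·(s−f)·h − DoF·(s−f)² = 0 ⇒ h = (s−f)·(s + √(s² + DoF²)) / DoF = 212900 × (213000 + √(213000² + 116000²)) / 116000 = 212900 × (213000 + 242539) / 116000 ≈ 836071 mm.
Then N = f²/(c·h) = 100² / (0.01 × 836071) = 10000 / 8360.7 ≈ 1.20.

f/1.20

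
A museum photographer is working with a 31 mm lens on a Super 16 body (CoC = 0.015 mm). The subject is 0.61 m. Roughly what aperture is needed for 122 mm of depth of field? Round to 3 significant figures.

f/11

Write h = H − f = f²/(N·c). The thin-lens limits are Dn = s·h/(h + (s−f)) and Df = s·h/(h − (s−f)), so DoF = Df − Dn = 2·s·(s−f)·h / (h² − (s−f)²).
That is a quadratic in h: DoF·h² − 2·s·(s−f)·h − DoF·(s−f)² = 0 ⇒ h = (s−f)·(s + √(s² + DoF²)) / DoF = 579 × (610 + √(610² + 122²)) / 122 = 579 × (610 + 622.080) / 122 ≈ 5847.3 mm.
Then N = f²/(c·h) = 31² / (0.015 × 5847.3) = 961 / 87.710 ≈ 11.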